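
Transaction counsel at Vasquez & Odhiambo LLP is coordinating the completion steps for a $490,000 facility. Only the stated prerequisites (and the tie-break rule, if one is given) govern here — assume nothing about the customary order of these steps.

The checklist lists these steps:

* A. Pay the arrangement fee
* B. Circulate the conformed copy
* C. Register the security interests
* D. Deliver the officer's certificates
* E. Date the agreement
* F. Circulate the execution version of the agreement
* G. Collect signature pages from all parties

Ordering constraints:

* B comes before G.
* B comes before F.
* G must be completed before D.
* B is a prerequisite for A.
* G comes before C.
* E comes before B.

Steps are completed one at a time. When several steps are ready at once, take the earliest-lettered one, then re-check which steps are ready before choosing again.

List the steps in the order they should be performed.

E has no prerequisites → E first.
That leaves B as the only ready step → B.
Now A, F and G have their prerequisites met. A has the earlier label, so A next.
Ready: F and G. F has the earlier label → F.
G is the only step now ready → G.
C and D are both available; C has the earlier label → C.
Next only D has its prerequisites met → D.

E → B → A → F → G → C → D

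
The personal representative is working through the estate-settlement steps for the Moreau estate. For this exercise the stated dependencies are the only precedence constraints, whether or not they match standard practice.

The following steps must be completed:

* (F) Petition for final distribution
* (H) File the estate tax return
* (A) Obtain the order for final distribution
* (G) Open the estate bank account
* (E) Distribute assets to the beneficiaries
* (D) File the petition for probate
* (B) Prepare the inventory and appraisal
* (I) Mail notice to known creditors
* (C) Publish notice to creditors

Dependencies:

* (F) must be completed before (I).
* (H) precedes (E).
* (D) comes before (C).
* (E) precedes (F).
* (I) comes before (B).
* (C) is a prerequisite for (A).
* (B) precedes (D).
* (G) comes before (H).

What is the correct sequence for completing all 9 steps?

(G), (H), (E), (F), (I), (B), (D), (C), (A)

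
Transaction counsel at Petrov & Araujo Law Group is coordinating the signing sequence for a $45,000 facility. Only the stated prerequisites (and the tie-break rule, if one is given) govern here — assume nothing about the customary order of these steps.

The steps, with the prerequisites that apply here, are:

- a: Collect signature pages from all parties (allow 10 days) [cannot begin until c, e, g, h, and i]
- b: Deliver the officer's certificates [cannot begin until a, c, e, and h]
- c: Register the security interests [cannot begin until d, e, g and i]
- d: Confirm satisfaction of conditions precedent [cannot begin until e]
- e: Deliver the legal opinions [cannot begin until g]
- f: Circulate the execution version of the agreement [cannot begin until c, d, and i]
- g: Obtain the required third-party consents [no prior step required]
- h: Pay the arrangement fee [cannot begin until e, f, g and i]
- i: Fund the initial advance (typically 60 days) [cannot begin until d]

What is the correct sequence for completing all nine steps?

g is the only step with nothing outstanding, so it goes first.
e needed g, now all done → e.
Next only d has its prerequisites met → d.
That leaves i as the only ready step → i.
That leaves c as the only ready step → c.
f is the only step now ready → f.
h is the only step now ready → h.
a needed c, e, g, h and i, now all done → a.
That leaves b as the only ready step → b.

g, e, d, i, c, f, h, a, b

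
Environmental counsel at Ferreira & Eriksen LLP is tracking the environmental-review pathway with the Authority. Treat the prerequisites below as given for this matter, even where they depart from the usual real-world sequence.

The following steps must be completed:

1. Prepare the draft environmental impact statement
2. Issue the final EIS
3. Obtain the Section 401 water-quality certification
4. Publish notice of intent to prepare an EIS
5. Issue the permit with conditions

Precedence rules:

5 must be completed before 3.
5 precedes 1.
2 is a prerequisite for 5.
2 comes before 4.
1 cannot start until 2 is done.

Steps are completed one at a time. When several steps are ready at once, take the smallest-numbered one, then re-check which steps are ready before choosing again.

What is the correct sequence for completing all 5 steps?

2 → 4 → 5 → 1 → 3

2 is the only step with nothing outstanding, so it goes first.
Ready: 4 and 5. 4 has the earlier label → 4.
Next only 5 has its prerequisites met → 5.
1 and 3 are both available; 1 has the earlier label → 1.
3 needed 5, now all done → 3.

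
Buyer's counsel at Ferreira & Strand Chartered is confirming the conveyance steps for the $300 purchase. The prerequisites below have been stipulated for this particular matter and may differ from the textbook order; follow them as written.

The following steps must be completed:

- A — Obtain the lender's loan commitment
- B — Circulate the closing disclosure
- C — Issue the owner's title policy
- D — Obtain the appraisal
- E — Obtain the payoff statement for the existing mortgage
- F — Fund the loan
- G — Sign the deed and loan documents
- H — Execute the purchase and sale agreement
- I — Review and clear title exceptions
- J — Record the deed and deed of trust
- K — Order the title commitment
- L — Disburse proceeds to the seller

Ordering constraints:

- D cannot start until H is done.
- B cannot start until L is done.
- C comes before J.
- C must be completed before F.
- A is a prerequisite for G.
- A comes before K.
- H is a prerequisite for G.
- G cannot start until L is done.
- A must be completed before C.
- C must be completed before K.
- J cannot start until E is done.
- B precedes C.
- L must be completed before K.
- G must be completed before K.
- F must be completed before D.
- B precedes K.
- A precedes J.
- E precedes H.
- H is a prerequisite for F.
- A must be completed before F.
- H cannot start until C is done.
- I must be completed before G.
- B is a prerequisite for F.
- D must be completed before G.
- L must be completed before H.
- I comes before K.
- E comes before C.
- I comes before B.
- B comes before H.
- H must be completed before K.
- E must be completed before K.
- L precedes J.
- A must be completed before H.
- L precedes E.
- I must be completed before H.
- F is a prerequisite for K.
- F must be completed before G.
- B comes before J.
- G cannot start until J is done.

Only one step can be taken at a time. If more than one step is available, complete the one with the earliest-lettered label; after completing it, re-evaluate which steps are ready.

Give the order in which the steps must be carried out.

A, I, L, B, E, C, H, F, D, J, G, K

A, I and L have no prerequisites; A has the earlier label, so A is first.
Now I and L have their prerequisites met. I has the earlier label, so I next.
Next only L has its prerequisites met → L.
Ready: B and E. B has the earlier label → B.
Next only E has its prerequisites met → E.
C needed A, B and E, now all done → C.
H and J are both available; H has the earlier label → H.
F now also ready, so the ready set is {F, J}; F has the earlier label → F.
D and J are both available; D has the earlier label → D.
That leaves J as the only ready step → J.
That leaves G as the only ready step → G.
Next only K has its prerequisites met → K.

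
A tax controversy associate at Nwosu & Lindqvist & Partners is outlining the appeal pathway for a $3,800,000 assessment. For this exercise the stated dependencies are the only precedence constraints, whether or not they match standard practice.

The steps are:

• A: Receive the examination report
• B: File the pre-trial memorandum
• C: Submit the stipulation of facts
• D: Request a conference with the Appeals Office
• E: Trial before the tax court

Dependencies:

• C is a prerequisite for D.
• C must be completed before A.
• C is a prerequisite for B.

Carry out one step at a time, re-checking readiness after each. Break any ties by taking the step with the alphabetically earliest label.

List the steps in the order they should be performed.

C → A → B → D → E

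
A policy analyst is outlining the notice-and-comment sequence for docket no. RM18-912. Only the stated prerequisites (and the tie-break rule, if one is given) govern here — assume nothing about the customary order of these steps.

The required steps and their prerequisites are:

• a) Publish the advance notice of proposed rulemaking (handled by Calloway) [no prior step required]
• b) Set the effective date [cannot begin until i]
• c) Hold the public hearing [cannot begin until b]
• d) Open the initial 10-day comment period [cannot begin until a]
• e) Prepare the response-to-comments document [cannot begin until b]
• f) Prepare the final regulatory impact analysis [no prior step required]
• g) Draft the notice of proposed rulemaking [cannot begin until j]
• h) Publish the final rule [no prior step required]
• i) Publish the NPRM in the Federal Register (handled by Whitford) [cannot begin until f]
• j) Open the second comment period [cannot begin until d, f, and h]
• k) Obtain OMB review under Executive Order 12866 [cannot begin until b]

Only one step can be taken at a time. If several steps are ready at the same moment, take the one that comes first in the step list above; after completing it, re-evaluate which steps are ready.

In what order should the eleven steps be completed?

a, f and h have no prerequisites; a is listed earlier, so a is first.
d now also ready, so the ready set is {d, f, h}; d is listed earlier → d.
Now f and h have their prerequisites met. f is listed earlier, so f next.
i now also ready, so the ready set is {h, i}; h is listed earlier → h.
j now also ready, so the ready set is {i, j}; i is listed earlier → i.
b now also ready, so the ready set is {b, j}; b is listed earlier → b.
c, e and k now also ready, so the ready set is {c, e, j, k}; c is listed earlier → c.
e, j and k are all available; e is listed earlier → e.
j and k are both available; j is listed earlier → j.
g now also ready, so the ready set is {g, k}; g is listed earlier → g.
Next only k has its prerequisites met → k.

a d f h i b c e j g k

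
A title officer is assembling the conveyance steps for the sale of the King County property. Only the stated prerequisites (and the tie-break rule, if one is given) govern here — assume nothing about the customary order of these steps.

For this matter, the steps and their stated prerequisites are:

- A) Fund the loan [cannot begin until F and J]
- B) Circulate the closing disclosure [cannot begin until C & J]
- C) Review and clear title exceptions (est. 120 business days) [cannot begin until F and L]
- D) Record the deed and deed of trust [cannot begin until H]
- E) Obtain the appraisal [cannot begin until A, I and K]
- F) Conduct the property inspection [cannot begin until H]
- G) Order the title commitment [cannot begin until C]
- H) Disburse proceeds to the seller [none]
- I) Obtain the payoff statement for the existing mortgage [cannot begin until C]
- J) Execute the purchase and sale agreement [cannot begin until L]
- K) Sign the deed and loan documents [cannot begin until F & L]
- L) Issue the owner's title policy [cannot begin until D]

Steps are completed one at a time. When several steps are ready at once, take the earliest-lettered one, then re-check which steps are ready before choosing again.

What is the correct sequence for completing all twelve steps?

H, D, F, L, C, G, I, J, A, B, K, E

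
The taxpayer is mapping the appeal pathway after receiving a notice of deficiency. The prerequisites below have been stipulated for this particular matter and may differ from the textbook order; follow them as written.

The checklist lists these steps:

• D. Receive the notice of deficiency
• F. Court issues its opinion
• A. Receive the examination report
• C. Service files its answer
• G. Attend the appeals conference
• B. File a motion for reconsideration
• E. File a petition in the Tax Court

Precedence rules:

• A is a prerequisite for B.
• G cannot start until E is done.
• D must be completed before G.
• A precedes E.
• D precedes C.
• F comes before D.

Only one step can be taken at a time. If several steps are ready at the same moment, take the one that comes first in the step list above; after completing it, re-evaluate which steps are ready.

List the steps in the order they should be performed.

F, D, A, C, B, E, G

F and A have no prerequisites; F is listed earlier, so F is first.
D now also ready, so the ready set is {D, A}; D is listed earlier → D.
C now also ready, so the ready set is {A, C}; A is listed earlier → A.
Now C, B and E have their prerequisites met. C is listed earlier, so C next.
Ready: B and E. B is listed earlier → B.
E needed A, now all done → E.
Next only G has its prerequisites met → G.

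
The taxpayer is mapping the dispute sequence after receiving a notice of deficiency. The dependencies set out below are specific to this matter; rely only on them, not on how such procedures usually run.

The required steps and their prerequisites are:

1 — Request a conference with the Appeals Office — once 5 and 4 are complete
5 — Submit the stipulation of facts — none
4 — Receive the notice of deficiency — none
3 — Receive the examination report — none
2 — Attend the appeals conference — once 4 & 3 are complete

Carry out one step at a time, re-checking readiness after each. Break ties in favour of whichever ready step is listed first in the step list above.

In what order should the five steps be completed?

Nothing is required for 5, 4 and 3. 5 is listed earlier → 5 first.
Ready: 4 and 3. 4 is listed earlier → 4.
1 now also ready, so the ready set is {1, 3}; 1 is listed earlier → 1.
3 is the only step now ready → 3.
2 needed 4 and 3, now all done → 2.

5 → 4 → 1 → 3 → 2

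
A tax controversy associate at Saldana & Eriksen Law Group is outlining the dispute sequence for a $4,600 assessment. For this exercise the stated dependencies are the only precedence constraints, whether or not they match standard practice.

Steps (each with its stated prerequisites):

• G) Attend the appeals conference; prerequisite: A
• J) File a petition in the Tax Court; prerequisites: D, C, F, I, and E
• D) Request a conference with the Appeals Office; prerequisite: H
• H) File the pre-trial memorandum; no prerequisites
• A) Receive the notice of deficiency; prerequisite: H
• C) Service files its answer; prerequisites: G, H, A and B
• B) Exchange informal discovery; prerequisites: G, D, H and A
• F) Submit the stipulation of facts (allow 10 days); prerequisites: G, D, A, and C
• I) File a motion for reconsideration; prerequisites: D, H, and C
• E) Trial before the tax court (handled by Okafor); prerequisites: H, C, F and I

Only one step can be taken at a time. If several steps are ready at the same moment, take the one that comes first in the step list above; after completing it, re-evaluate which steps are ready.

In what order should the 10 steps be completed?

H, D, A, G, B, C, F, I, E, J

Only H has no prerequisites, so it is first.
D and A are both available; D is listed earlier → D.
A needed H, now all done → A.
G needed A, now all done → G.
B is the only step now ready → B.
C needed G, H, A and B, now all done → C.
F and I are both available; F is listed earlier → F.
Next only I has its prerequisites met → I.
Next only E has its prerequisites met → E.
J needed D, C, F, I and E, now all done → J.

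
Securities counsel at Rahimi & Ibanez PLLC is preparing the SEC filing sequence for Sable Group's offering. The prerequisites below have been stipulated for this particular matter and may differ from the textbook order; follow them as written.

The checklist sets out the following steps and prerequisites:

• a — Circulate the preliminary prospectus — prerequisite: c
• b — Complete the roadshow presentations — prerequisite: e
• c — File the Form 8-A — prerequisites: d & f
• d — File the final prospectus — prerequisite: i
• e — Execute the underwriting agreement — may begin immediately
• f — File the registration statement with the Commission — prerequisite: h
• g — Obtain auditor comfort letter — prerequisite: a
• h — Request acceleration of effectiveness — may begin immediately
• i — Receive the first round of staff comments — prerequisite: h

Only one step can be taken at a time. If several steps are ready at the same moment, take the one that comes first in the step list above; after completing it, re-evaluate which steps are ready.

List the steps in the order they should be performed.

e and h have no prerequisites; e is listed earlier, so e is first.
b now also ready, so the ready set is {b, h}; b is listed earlier → b.
Next only h has its prerequisites met → h.
Now f and i have their prerequisites met. f is listed earlier, so f next.
That leaves i as the only ready step → i.
d needed i, now all done → d.
That leaves c as the only ready step → c.
a is the only step now ready → a.
g is the only step now ready → g.

e → b → h → f → i → d → c → a → g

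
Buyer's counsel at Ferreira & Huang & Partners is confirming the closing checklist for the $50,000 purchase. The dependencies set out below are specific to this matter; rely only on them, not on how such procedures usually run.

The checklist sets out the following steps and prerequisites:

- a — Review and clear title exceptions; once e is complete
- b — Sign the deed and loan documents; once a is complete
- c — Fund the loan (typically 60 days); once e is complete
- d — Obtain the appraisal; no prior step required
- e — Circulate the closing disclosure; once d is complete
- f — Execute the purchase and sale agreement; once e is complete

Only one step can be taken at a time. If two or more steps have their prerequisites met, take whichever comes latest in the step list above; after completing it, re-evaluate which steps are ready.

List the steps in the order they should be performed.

d, e, f, c, a, b

d is the only step with nothing outstanding, so it goes first.
e is the only step now ready → e.
Now f, c and a have their prerequisites met. f is listed later, so f next.
Ready: c and a. c is listed later → c.
a needed e, now all done → a.
b needed a, now all done → b.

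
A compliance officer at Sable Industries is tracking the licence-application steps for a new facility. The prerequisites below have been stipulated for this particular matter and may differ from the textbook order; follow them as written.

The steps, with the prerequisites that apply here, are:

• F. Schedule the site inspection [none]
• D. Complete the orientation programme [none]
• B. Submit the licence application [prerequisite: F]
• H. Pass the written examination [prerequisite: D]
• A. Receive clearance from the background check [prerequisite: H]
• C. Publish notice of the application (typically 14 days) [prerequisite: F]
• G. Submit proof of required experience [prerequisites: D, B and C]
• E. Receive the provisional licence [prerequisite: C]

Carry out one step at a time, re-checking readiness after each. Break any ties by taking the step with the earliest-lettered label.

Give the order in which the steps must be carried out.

D → F → B → C → E → G → H → A

Nothing is required for D and F. D has the earlier label → D first.
F and H are both available; F has the earlier label → F.
B and C now also ready, so the ready set is {B, C, H}; B has the earlier label → B.
Now C and H have their prerequisites met. C has the earlier label, so C next.
E, G and H are all available; E has the earlier label → E.
Ready: G and H. G has the earlier label → G.
That leaves H as the only ready step → H.
A needed H, now all done → A.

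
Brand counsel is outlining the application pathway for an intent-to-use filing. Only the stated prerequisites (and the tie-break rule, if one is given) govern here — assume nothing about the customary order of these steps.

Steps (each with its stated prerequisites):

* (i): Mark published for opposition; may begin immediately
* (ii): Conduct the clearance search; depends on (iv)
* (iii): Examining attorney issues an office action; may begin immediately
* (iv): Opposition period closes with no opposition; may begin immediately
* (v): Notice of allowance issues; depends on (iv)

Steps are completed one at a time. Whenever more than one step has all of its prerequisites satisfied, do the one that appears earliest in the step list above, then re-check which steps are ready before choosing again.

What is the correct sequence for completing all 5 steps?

(i), (iii), (iv), (ii), (v)

Nothing is required for (i), (iii) and (iv). (i) is listed earlier → (i) first.
Ready: (iii) and (iv). (iii) is listed earlier → (iii).
That leaves (iv) as the only ready step → (iv).
Ready: (ii) and (v). (ii) is listed earlier → (ii).
(v) needed (iv), now all done → (v).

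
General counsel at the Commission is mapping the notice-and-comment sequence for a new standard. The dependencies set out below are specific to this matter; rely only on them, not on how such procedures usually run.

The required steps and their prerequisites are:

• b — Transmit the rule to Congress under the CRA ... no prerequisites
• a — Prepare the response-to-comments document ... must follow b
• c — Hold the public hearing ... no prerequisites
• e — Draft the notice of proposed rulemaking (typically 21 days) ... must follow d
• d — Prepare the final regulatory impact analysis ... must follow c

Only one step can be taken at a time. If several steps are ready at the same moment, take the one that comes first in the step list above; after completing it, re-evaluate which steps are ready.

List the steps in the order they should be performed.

b a c d e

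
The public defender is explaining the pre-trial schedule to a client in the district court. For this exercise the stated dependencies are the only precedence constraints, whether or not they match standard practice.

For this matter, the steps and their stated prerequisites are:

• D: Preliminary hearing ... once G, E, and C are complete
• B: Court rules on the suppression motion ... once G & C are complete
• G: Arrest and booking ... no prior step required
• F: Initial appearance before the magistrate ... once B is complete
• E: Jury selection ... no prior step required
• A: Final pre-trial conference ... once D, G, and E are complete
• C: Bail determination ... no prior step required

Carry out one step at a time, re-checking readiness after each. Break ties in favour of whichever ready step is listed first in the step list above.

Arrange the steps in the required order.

G → E → C → D → B → F → A

G, E and C have no prerequisites; G is listed earlier, so G is first.
Now E and C have their prerequisites met. E is listed earlier, so E next.
That leaves C as the only ready step → C.
Now D and B have their prerequisites met. D is listed earlier, so D next.
Ready: B and A. B is listed earlier → B.
F now also ready, so the ready set is {F, A}; F is listed earlier → F.
That leaves A as the only ready step → A.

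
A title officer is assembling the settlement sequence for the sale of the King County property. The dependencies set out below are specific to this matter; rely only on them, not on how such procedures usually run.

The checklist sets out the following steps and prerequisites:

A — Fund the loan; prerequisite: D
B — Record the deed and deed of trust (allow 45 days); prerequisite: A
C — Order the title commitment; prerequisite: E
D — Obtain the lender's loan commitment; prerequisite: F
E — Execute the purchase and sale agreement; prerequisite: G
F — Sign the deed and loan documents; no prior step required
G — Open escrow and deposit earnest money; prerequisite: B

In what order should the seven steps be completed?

Only F has no prerequisites, so it is first.
D is the only step now ready → D.
A needed D, now all done → A.
Next only B has its prerequisites met → B.
That leaves G as the only ready step → G.
E needed G, now all done → E.
C needed E, now all done → C.

F → D → A → B → G → E → C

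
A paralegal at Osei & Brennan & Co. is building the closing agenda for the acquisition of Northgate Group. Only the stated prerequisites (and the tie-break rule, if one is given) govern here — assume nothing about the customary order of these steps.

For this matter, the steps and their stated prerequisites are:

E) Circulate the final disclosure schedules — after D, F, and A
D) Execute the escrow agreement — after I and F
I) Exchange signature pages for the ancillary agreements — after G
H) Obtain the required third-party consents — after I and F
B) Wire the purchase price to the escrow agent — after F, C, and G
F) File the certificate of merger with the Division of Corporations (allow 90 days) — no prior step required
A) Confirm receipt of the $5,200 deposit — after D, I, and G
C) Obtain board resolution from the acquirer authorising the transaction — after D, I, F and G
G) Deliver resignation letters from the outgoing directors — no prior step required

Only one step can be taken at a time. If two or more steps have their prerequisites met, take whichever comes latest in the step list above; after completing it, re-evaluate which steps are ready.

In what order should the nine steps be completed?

Nothing is required for G and F. G is listed later → G first.
I now also ready, so the ready set is {F, I}; F is listed later → F.
That leaves I as the only ready step → I.
Ready: H and D. H is listed later → H.
D is the only step now ready → D.
C and A are both available; C is listed later → C.
B now also ready, so the ready set is {A, B}; A is listed later → A.
Ready: B and E. B is listed later → B.
E needed A, F and D, now all done → E.

G, F, I, H, D, C, A, B, E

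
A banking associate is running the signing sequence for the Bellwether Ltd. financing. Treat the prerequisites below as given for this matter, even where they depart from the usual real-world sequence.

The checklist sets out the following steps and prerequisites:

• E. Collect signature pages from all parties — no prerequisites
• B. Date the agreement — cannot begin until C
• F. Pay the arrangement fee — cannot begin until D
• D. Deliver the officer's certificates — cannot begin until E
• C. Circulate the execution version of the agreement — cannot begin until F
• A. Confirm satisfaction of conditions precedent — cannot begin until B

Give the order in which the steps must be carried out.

Only E has no prerequisites, so it is first.
D needed E, now all done → D.
F is the only step now ready → F.
Next only C has its prerequisites met → C.
Next only B has its prerequisites met → B.
That leaves A as the only ready step → A.

E, D, F, C, B, A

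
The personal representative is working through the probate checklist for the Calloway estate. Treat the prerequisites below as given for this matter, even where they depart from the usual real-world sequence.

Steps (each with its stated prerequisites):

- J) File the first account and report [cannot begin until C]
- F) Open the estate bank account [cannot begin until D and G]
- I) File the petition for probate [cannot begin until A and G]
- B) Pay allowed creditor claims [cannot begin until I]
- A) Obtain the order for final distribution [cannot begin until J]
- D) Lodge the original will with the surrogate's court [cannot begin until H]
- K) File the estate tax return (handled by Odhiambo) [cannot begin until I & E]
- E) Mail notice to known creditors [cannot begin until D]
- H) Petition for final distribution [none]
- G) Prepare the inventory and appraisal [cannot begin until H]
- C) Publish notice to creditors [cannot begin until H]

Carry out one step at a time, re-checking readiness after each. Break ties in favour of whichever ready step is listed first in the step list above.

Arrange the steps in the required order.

H, D, E, G, F, C, J, A, I, B, K

H is the only step with nothing outstanding, so it goes first.
Ready: D, G and C. D is listed earlier → D.
E now also ready, so the ready set is {E, G, C}; E is listed earlier → E.
Ready: G and C. G is listed earlier → G.
F now also ready, so the ready set is {F, C}; F is listed earlier → F.
C needed H, now all done → C.
That leaves J as the only ready step → J.
A is the only step now ready → A.
That leaves I as the only ready step → I.
Now B and K have their prerequisites met. B is listed earlier, so B next.
K needed I and E, now all done → K.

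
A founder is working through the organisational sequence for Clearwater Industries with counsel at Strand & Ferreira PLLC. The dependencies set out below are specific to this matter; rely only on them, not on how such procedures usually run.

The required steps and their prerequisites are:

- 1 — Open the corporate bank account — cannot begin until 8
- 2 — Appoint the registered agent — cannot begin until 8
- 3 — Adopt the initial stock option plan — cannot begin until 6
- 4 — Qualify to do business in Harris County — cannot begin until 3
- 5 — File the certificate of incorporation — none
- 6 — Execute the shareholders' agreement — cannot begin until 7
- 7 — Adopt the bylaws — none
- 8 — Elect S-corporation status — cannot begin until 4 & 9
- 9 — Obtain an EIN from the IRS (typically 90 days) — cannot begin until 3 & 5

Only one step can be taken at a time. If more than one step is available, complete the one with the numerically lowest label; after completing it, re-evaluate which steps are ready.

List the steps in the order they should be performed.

Nothing is required for 5 and 7. 5 has the earlier label → 5 first.
Next only 7 has its prerequisites met → 7.
That leaves 6 as the only ready step → 6.
3 needed 6, now all done → 3.
Now 4 and 9 have their prerequisites met. 4 has the earlier label, so 4 next.
9 needed 3 and 5, now all done → 9.
8 needed 4 and 9, now all done → 8.
1 and 2 are both available; 1 has the earlier label → 1.
Next only 2 has its prerequisites met → 2.

5 7 6 3 4 9 8 1 2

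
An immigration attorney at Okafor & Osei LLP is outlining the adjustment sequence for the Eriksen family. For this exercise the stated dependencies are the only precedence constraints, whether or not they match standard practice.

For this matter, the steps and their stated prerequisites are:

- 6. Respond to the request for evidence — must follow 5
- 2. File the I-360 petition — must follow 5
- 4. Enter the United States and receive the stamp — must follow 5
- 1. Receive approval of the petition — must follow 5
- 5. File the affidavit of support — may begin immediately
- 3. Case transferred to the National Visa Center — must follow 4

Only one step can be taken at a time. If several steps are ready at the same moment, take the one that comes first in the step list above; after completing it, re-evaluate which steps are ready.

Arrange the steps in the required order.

5, 6, 2, 4, 1, 3

5 has no prerequisites → 5 first.
Ready: 6, 2, 4 and 1. 6 is listed earlier → 6.
Ready: 2, 4 and 1. 2 is listed earlier → 2.
4 and 1 are both available; 4 is listed earlier → 4.
Now 1 and 3 have their prerequisites met. 1 is listed earlier, so 1 next.
3 needed 4, now all done → 3.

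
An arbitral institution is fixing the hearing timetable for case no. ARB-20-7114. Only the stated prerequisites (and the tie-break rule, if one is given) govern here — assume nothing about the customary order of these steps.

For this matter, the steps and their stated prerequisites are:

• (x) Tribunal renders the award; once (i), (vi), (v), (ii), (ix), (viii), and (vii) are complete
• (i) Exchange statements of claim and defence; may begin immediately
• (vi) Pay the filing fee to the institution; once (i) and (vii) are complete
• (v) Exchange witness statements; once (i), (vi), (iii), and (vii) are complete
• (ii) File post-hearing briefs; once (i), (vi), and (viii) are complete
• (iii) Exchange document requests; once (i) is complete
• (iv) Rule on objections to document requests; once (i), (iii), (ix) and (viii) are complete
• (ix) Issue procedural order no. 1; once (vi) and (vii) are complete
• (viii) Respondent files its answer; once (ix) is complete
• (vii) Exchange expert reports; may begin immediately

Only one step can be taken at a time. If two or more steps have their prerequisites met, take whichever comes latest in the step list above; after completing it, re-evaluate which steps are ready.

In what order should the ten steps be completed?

(vii) and (i) have no prerequisites; (vii) is listed later, so (vii) is first.
That leaves (i) as the only ready step → (i).
Ready: (iii) and (vi). (iii) is listed later → (iii).
That leaves (vi) as the only ready step → (vi).
Ready: (ix) and (v). (ix) is listed later → (ix).
(viii) now also ready, so the ready set is {(viii), (v)}; (viii) is listed later → (viii).
(iv) and (ii) now also ready, so the ready set is {(iv), (ii), (v)}; (iv) is listed later → (iv).
(ii) and (v) are both available; (ii) is listed later → (ii).
That leaves (v) as the only ready step → (v).
(x) is the only step now ready → (x).

(vii), (i), (iii), (vi), (ix), (viii), (iv), (ii), (v), (x)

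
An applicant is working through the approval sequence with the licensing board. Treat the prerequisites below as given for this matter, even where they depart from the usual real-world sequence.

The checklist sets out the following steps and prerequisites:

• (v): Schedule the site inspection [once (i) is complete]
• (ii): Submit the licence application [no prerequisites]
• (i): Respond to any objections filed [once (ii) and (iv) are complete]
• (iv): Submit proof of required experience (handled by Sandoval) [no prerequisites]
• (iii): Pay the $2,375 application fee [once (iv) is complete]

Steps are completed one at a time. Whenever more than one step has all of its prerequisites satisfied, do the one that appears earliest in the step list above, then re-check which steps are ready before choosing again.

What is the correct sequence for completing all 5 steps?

Nothing is required for (ii) and (iv). (ii) is listed earlier → (ii) first.
(iv) is the only step now ready → (iv).
(i) and (iii) are both available; (i) is listed earlier → (i).
Now (v) and (iii) have their prerequisites met. (v) is listed earlier, so (v) next.
(iii) is the only step now ready → (iii).

(ii) → (iv) → (i) → (v) → (iii)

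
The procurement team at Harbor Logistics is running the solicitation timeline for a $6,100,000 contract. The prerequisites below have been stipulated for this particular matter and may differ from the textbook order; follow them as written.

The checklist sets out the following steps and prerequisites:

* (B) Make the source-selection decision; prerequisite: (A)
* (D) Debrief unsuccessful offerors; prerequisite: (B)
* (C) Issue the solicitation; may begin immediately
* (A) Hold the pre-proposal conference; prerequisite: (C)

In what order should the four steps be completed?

(C), (A), (B), (D)

(C) has no prerequisites → (C) first.
(A) needed (C), now all done → (A).
(B) is the only step now ready → (B).
That leaves (D) as the only ready step → (D).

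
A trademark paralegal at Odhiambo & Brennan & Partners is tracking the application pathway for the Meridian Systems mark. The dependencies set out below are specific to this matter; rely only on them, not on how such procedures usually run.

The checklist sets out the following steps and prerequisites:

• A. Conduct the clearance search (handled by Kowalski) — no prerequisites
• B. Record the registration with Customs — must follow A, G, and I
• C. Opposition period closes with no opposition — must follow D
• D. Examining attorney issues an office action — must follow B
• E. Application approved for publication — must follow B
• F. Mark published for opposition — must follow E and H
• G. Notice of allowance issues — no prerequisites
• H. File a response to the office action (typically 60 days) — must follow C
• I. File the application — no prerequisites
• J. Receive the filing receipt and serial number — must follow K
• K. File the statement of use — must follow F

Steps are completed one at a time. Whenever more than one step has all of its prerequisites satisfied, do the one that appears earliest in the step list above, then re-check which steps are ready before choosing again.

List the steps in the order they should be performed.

A, G, I, B, D, C, E, H, F, K, J

A, G and I have no prerequisites; A is listed earlier, so A is first.
Ready: G and I. G is listed earlier → G.
I is the only step now ready → I.
Next only B has its prerequisites met → B.
Now D and E have their prerequisites met. D is listed earlier, so D next.
C and E are both available; C is listed earlier → C.
Now E and H have their prerequisites met. E is listed earlier, so E next.
That leaves H as the only ready step → H.
F is the only step now ready → F.
Next only K has its prerequisites met → K.
Next only J has its prerequisites met → J.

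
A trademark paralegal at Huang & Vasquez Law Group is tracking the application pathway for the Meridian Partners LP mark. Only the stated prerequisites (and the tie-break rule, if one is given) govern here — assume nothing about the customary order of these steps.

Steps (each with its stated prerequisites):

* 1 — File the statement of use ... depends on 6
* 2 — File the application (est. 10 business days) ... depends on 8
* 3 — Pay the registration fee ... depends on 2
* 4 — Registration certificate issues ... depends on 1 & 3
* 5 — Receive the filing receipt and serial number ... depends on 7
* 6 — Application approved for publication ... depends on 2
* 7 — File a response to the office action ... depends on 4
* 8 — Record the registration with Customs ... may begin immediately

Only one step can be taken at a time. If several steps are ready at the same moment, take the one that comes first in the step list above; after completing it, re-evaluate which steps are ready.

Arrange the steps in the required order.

8 has no prerequisites → 8 first.
2 needed 8, now all done → 2.
Now 3 and 6 have their prerequisites met. 3 is listed earlier, so 3 next.
Next only 6 has its prerequisites met → 6.
Next only 1 has its prerequisites met → 1.
Next only 4 has its prerequisites met → 4.
Next only 7 has its prerequisites met → 7.
Next only 5 has its prerequisites met → 5.

8 2 3 6 1 4 7 5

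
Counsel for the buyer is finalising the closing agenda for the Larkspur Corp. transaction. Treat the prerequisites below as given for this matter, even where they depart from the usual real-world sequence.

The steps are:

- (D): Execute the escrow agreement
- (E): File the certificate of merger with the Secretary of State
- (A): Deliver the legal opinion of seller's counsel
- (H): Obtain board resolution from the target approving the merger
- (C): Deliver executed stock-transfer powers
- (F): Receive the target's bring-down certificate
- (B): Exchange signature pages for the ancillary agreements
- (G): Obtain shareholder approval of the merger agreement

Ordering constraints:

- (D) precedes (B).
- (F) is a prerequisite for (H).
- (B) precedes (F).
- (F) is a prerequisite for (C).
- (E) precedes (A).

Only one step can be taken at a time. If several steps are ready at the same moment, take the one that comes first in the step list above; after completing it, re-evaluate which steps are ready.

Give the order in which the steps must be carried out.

(D) → (E) → (A) → (B) → (F) → (H) → (C) → (G)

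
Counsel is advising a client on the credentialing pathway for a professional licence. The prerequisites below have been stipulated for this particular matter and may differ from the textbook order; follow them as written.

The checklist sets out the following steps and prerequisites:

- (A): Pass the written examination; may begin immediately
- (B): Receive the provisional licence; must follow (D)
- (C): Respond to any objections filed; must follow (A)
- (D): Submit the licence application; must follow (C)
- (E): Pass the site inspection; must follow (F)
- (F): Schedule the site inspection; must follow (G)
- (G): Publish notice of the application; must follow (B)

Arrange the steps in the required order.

(A) (C) (D) (B) (G) (F) (E)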